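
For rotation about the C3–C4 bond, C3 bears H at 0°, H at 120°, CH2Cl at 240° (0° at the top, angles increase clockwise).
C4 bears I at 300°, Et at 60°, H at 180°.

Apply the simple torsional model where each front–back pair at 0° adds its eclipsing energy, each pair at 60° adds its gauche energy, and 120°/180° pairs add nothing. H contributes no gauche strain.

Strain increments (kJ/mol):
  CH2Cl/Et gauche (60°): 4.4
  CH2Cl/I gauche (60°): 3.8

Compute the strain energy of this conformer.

3.8 kJ/mol

This conformer (staggered): CH2Cl(240°)/I(300°) gauche 3.8 → 3.8 kJ/mol.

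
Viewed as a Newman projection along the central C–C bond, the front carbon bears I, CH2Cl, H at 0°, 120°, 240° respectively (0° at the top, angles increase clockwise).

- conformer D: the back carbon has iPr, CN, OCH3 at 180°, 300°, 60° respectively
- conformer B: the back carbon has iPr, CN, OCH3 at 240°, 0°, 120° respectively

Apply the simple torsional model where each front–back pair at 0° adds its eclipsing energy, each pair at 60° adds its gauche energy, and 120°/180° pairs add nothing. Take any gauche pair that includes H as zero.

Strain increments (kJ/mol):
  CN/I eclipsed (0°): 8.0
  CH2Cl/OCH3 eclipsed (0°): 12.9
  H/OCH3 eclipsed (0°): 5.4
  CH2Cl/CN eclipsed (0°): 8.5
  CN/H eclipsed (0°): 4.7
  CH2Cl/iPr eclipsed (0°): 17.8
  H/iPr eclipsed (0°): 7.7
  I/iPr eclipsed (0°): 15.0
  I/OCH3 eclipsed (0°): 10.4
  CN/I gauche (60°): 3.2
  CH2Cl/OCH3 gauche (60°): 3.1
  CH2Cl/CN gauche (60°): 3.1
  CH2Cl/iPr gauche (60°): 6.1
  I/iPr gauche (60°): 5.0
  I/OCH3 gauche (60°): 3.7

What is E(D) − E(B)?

D (staggered): I(0°)/CN(300°) gauche 3.2; I(0°)/OCH3(60°) gauche 3.7; CH2Cl(120°)/iPr(180°) gauche 6.1; CH2Cl(120°)/OCH3(60°) gauche 3.1 → 16.1 kJ/mol.
B (eclipsed): I(0°)/CN(0°) eclipsed 8.0; CH2Cl(120°)/OCH3(120°) eclipsed 12.9; H(240°)/iPr(240°) eclipsed 7.7 → 28.6 kJ/mol.
E(D) − E(B) = 16.1 − 28.6 = -12.5 kJ/mol.

-12.5 kJ/mol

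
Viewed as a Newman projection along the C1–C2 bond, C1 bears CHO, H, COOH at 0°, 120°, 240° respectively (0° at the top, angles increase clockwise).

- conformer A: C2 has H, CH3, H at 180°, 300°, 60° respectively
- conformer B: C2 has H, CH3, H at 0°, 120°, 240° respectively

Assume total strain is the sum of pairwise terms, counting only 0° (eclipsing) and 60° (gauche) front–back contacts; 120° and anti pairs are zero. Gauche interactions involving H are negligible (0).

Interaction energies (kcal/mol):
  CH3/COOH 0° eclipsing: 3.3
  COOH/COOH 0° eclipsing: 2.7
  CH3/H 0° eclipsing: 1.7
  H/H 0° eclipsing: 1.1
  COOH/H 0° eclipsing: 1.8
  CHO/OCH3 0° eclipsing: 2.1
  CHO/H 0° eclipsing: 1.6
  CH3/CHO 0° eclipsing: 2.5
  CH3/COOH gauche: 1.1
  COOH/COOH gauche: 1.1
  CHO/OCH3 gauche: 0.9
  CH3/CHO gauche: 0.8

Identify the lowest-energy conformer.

A (staggered): CHO(0°)/CH3(300°) gauche 0.8; COOH(240°)/CH3(300°) gauche 1.1 → 1.9 kcal/mol.
B (eclipsed): CHO(0°)/H(0°) eclipsed 1.6; H(120°)/CH3(120°) eclipsed 1.7; COOH(240°)/H(240°) eclipsed 1.8 → 5.1 kcal/mol.
A has the lowest total (1.9 kcal/mol).

A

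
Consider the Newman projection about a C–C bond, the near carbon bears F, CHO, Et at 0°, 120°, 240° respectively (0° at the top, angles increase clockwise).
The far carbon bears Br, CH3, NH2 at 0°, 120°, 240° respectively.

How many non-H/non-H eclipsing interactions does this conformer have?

Non-H eclipsing pairs: F(0°)/Br(0°); CHO(120°)/CH3(120°); Et(240°)/NH2(240°) — 3 interactions.

3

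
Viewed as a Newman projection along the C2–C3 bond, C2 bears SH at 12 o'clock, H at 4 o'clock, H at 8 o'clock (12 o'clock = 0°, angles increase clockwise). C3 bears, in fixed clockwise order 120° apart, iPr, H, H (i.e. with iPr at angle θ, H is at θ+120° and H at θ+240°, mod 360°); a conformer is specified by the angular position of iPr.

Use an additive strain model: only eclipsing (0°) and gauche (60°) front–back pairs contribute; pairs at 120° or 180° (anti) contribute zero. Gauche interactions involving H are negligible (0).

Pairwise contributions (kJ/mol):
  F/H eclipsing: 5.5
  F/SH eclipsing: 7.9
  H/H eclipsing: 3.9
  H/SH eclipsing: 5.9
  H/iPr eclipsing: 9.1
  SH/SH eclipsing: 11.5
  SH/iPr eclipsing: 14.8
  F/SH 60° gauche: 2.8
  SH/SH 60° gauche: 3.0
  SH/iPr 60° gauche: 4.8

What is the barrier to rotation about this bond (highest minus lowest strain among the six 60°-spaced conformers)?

iPr at 0° (eclipsed): SH–iPr eclipsed, H–H eclipsed, H–H eclipsed; 14.8 + 3.9 + 3.9 = 22.6 kJ/mol.
iPr at 60° (staggered): SH–iPr gauche; 4.8 = 4.8 kJ/mol.
iPr at 120° (eclipsed): SH–H eclipsed, H–iPr eclipsed, H–H eclipsed; 5.9 + 9.1 + 3.9 = 18.9 kJ/mol.
iPr at 180° (staggered): no non-H gauche contacts → 0.0 kJ/mol.
iPr at 240° (eclipsed): SH–H eclipsed, H–H eclipsed, H–iPr eclipsed; 5.9 + 3.9 + 9.1 = 18.9 kJ/mol.
iPr at 300° (staggered): SH–iPr gauche; 4.8 = 4.8 kJ/mol.
Max at 0° (22.6 kJ/mol), min at 180° (0.0 kJ/mol); barrier = 22.6 kJ/mol.

22.6 kJ/mol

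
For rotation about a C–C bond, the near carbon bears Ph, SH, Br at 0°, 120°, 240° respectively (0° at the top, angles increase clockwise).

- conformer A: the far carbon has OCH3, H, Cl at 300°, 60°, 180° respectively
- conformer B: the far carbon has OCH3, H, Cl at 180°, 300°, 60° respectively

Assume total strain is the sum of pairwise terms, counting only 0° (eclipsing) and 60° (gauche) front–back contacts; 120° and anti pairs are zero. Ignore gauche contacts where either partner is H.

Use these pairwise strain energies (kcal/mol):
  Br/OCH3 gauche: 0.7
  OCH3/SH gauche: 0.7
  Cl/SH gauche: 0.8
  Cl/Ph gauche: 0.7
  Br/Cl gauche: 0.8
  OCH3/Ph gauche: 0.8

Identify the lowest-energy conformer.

A (staggered): Ph(0°)/OCH3(300°) gauche 0.8; SH(120°)/Cl(180°) gauche 0.8; Br(240°)/OCH3(300°) gauche 0.7; Br(240°)/Cl(180°) gauche 0.8 → 3.1 kcal/mol.
B (staggered): Ph(0°)/Cl(60°) gauche 0.7; SH(120°)/OCH3(180°) gauche 0.7; SH(120°)/Cl(60°) gauche 0.8; Br(240°)/OCH3(180°) gauche 0.7 → 2.9 kcal/mol.
B has the lowest total (2.9 kcal/mol).

B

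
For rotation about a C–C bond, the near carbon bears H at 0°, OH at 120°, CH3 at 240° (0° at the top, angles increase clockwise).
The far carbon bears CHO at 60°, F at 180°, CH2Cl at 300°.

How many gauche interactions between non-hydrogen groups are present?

Non-H gauche pairs: OH(120°)/CHO(60°); OH(120°)/F(180°); CH3(240°)/F(180°); CH3(240°)/CH2Cl(300°) — 4 interactions.

4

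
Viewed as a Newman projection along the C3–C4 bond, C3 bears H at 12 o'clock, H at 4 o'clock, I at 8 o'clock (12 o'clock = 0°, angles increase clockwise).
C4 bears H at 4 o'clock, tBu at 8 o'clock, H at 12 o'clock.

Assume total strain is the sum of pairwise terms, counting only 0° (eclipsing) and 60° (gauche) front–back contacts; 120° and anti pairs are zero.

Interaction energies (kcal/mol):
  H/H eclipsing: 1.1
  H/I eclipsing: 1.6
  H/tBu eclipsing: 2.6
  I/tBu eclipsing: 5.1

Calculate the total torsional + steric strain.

7.3 kcal/mol

This conformer (eclipsed): H(0°)/H(0°) eclipsed 1.1; H(120°)/H(120°) eclipsed 1.1; I(240°)/tBu(240°) eclipsed 5.1 → 7.3 kcal/mol.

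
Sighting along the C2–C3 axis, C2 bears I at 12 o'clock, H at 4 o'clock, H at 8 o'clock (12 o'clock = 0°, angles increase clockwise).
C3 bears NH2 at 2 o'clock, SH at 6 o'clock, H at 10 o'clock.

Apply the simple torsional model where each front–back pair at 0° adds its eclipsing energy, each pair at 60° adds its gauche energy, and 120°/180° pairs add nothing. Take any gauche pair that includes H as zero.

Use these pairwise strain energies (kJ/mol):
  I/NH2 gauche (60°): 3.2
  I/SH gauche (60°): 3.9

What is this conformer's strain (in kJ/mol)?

This conformer is staggered. I at 0° is gauche with NH2 at 60° (3.2). Total 3.2 kJ/mol.

3.2 kJ/mol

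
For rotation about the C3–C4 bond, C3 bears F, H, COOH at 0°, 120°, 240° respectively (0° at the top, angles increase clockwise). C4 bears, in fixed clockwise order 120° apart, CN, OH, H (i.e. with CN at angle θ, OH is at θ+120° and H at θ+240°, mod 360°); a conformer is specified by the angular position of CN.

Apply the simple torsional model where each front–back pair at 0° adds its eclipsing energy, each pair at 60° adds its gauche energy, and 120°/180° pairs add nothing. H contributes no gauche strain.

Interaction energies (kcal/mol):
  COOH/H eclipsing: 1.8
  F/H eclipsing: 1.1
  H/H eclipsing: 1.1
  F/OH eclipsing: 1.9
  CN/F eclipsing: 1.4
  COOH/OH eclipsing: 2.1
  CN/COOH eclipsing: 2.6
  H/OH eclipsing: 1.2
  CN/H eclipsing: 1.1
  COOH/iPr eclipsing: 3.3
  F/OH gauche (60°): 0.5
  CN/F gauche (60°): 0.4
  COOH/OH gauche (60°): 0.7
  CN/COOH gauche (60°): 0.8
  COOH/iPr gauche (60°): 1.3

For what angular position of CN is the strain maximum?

240°

CN at 0° (eclipsed): F–CN eclipsed, H–OH eclipsed, COOH–H eclipsed; 1.4 + 1.2 + 1.8 = 4.4 kcal/mol.
CN at 60° (staggered): F–CN gauche, COOH–OH gauche; 0.4 + 0.7 = 1.1 kcal/mol.
CN at 120° (eclipsed): F–H eclipsed, H–CN eclipsed, COOH–OH eclipsed; 1.1 + 1.1 + 2.1 = 4.3 kcal/mol.
CN at 180° (staggered): F–OH gauche, COOH–CN gauche, COOH–OH gauche; 0.5 + 0.8 + 0.7 = 2.0 kcal/mol.
CN at 240° (eclipsed): F–OH eclipsed, H–H eclipsed, COOH–CN eclipsed; 1.9 + 1.1 + 2.6 = 5.6 kcal/mol.
CN at 300° (staggered): F–CN gauche, F–OH gauche, COOH–CN gauche; 0.4 + 0.5 + 0.8 = 1.7 kcal/mol.
The maximum (5.6 kcal/mol) occurs with CN at 240°.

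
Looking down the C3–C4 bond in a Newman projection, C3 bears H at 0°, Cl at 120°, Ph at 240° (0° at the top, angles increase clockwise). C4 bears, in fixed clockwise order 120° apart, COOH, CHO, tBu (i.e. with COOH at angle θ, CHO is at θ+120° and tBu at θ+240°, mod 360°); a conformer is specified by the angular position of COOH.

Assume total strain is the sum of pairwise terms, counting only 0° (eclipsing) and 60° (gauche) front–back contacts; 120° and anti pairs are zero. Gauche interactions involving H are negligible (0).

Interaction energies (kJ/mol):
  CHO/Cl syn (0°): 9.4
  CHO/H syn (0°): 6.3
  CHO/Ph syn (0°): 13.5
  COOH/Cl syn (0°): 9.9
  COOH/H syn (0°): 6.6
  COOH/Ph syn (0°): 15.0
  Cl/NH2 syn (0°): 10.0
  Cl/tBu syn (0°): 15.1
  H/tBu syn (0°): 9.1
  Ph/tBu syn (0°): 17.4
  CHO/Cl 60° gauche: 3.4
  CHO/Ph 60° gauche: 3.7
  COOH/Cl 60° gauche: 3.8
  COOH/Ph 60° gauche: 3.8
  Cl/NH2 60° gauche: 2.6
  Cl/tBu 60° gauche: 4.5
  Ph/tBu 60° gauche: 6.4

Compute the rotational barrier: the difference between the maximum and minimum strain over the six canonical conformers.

20.6 kJ/mol

COOH at 0° (eclipsed): H–COOH eclipsed, Cl–CHO eclipsed, Ph–tBu eclipsed; 6.6 + 9.4 + 17.4 = 33.4 kJ/mol.
COOH at 60° (staggered): Cl–COOH gauche, Cl–CHO gauche, Ph–CHO gauche, Ph–tBu gauche; 3.8 + 3.4 + 3.7 + 6.4 = 17.3 kJ/mol.
COOH at 120° (eclipsed): H–tBu eclipsed, Cl–COOH eclipsed, Ph–CHO eclipsed; 9.1 + 9.9 + 13.5 = 32.5 kJ/mol.
COOH at 180° (staggered): Cl–COOH gauche, Cl–tBu gauche, Ph–COOH gauche, Ph–CHO gauche; 3.8 + 4.5 + 3.8 + 3.7 = 15.8 kJ/mol.
COOH at 240° (eclipsed): H–CHO eclipsed, Cl–tBu eclipsed, Ph–COOH eclipsed; 6.3 + 15.1 + 15.0 = 36.4 kJ/mol.
COOH at 300° (staggered): Cl–CHO gauche, Cl–tBu gauche, Ph–COOH gauche, Ph–tBu gauche; 3.4 + 4.5 + 3.8 + 6.4 = 18.1 kJ/mol.
Max at 240° (36.4 kJ/mol), min at 180° (15.8 kJ/mol); barrier = 20.6 kJ/mol.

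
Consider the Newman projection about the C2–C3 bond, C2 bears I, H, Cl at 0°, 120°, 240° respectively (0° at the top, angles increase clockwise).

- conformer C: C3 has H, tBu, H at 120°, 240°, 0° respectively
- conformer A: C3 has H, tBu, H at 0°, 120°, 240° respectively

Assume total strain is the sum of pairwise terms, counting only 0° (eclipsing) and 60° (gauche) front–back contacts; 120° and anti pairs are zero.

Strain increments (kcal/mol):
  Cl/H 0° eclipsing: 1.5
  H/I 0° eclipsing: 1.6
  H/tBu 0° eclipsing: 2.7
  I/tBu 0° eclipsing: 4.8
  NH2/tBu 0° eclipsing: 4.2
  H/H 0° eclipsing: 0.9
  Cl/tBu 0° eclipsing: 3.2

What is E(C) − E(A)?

-0.1 kcal/mol

C (eclipsed): I(0°)/H(0°) eclipsed 1.6; H(120°)/H(120°) eclipsed 0.9; Cl(240°)/tBu(240°) eclipsed 3.2 → 5.7 kcal/mol.
A (eclipsed): I(0°)/H(0°) eclipsed 1.6; H(120°)/tBu(120°) eclipsed 2.7; Cl(240°)/H(240°) eclipsed 1.5 → 5.8 kcal/mol.
E(C) − E(A) = 5.7 − 5.8 = -0.1 kcal/mol.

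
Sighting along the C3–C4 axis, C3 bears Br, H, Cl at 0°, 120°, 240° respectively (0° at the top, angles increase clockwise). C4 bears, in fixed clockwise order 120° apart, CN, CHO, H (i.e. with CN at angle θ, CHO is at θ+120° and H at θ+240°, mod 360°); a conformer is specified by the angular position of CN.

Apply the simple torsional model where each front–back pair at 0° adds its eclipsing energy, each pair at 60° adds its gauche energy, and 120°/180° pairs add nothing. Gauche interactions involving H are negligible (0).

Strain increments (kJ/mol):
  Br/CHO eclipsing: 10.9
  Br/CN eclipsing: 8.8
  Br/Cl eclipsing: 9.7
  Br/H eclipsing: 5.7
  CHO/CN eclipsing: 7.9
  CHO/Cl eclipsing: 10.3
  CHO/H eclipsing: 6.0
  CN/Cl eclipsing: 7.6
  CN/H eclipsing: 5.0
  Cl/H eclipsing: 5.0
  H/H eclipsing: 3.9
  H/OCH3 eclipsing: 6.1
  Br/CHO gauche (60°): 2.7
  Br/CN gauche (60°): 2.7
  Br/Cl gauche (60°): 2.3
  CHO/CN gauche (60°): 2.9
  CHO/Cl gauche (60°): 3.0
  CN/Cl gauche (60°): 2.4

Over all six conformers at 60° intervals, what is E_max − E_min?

16.7 kJ/mol

CN at 0° (eclipsed): Br(0°)/CN(0°) eclipsed 8.8; H(120°)/CHO(120°) eclipsed 6.0; Cl(240°)/H(240°) eclipsed 5.0 → 19.8 kJ/mol.
CN at 60° (staggered): Br(0°)/CN(60°) gauche 2.7; Cl(240°)/CHO(180°) gauche 3.0 → 5.7 kJ/mol.
CN at 120° (eclipsed): Br(0°)/H(0°) eclipsed 5.7; H(120°)/CN(120°) eclipsed 5.0; Cl(240°)/CHO(240°) eclipsed 10.3 → 21.0 kJ/mol.
CN at 180° (staggered): Br(0°)/CHO(300°) gauche 2.7; Cl(240°)/CN(180°) gauche 2.4; Cl(240°)/CHO(300°) gauche 3.0 → 8.1 kJ/mol.
CN at 240° (eclipsed): Br(0°)/CHO(0°) eclipsed 10.9; H(120°)/H(120°) eclipsed 3.9; Cl(240°)/CN(240°) eclipsed 7.6 → 22.4 kJ/mol.
CN at 300° (staggered): Br(0°)/CN(300°) gauche 2.7; Br(0°)/CHO(60°) gauche 2.7; Cl(240°)/CN(300°) gauche 2.4 → 7.8 kJ/mol.
Max at 240° (22.4 kJ/mol), min at 60° (5.7 kJ/mol); barrier = 16.7 kJ/mol.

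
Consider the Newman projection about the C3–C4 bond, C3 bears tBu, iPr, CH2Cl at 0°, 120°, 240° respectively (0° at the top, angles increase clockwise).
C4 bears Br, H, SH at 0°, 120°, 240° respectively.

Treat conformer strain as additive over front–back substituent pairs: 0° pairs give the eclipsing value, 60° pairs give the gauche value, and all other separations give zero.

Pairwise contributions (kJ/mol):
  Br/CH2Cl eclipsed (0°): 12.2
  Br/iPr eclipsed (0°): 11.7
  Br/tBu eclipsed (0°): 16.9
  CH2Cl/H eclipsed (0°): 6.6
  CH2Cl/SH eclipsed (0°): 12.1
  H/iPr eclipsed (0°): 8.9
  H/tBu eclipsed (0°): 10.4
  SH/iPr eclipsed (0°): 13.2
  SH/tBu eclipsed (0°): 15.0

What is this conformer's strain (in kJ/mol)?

This conformer (eclipsed): tBu–Br eclipsed, iPr–H eclipsed, CH2Cl–SH eclipsed; 16.9 + 8.9 + 12.1 = 37.9 kJ/mol.

37.9 kJ/mol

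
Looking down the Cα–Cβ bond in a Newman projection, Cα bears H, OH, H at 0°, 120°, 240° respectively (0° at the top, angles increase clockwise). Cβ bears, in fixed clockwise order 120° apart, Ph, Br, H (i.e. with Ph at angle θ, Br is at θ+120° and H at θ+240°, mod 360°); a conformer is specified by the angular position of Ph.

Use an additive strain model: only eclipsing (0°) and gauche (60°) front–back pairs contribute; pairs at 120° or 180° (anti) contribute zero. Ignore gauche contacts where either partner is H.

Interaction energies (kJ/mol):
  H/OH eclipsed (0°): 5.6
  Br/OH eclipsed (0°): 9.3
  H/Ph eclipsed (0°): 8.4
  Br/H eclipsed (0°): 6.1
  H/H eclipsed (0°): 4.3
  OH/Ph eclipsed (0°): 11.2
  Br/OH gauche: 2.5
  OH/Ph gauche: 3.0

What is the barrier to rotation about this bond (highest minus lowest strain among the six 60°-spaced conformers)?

Ph at 0° (eclipsed): H(0°)/Ph(0°) eclipsed 8.4; OH(120°)/Br(120°) eclipsed 9.3; H(240°)/H(240°) eclipsed 4.3 → 22.0 kJ/mol.
Ph at 60° (staggered): OH(120°)/Ph(60°) gauche 3.0; OH(120°)/Br(180°) gauche 2.5 → 5.5 kJ/mol.
Ph at 120° (eclipsed): H(0°)/H(0°) eclipsed 4.3; OH(120°)/Ph(120°) eclipsed 11.2; H(240°)/Br(240°) eclipsed 6.1 → 21.6 kJ/mol.
Ph at 180° (staggered): OH(120°)/Ph(180°) gauche 3.0 → 3.0 kJ/mol.
Ph at 240° (eclipsed): H(0°)/Br(0°) eclipsed 6.1; OH(120°)/H(120°) eclipsed 5.6; H(240°)/Ph(240°) eclipsed 8.4 → 20.1 kJ/mol.
Ph at 300° (staggered): OH(120°)/Br(60°) gauche 2.5 → 2.5 kJ/mol.
Max at 0° (22.0 kJ/mol), min at 300° (2.5 kJ/mol); barrier = 19.5 kJ/mol.

19.5 kJ/mol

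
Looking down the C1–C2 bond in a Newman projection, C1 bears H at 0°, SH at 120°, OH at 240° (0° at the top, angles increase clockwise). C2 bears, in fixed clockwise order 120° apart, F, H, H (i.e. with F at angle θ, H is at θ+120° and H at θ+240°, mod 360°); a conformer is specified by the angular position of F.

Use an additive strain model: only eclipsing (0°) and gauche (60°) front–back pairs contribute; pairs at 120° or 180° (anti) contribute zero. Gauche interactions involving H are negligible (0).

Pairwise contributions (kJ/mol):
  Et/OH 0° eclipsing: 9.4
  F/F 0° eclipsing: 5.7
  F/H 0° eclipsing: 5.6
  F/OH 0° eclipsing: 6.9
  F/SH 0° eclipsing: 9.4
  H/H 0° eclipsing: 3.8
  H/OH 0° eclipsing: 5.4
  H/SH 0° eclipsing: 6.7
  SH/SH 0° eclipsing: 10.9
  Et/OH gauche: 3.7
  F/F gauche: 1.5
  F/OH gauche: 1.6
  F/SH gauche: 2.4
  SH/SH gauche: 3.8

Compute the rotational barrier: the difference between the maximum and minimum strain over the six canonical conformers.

F at 0° (eclipsed): H–F eclipsed, SH–H eclipsed, OH–H eclipsed; 5.6 + 6.7 + 5.4 = 17.7 kJ/mol.
F at 60° (staggered): SH–F gauche; 2.4 = 2.4 kJ/mol.
F at 120° (eclipsed): H–H eclipsed, SH–F eclipsed, OH–H eclipsed; 3.8 + 9.4 + 5.4 = 18.6 kJ/mol.
F at 180° (staggered): SH–F gauche, OH–F gauche; 2.4 + 1.6 = 4.0 kJ/mol.
F at 240° (eclipsed): H–H eclipsed, SH–H eclipsed, OH–F eclipsed; 3.8 + 6.7 + 6.9 = 17.4 kJ/mol.
F at 300° (staggered): OH–F gauche; 1.6 = 1.6 kJ/mol.
Max at 120° (18.6 kJ/mol), min at 300° (1.6 kJ/mol); barrier = 17.0 kJ/mol.

17.0 kJ/mol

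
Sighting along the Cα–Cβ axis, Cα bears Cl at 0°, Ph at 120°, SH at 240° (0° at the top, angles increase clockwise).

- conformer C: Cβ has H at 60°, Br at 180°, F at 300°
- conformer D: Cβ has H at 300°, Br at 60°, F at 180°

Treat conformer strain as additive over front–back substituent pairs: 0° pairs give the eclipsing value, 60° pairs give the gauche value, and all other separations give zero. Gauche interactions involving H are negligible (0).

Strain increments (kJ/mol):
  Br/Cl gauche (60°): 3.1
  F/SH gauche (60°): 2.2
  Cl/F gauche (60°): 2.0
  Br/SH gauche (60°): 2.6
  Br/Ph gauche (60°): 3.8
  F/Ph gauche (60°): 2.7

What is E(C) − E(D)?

-1.2 kJ/mol

C (staggered): Cl(0°)/F(300°) gauche 2.0; Ph(120°)/Br(180°) gauche 3.8; SH(240°)/Br(180°) gauche 2.6; SH(240°)/F(300°) gauche 2.2 → 10.6 kJ/mol.
D (staggered): Cl(0°)/Br(60°) gauche 3.1; Ph(120°)/Br(60°) gauche 3.8; Ph(120°)/F(180°) gauche 2.7; SH(240°)/F(180°) gauche 2.2 → 11.8 kJ/mol.
E(C) − E(D) = 10.6 − 11.8 = -1.2 kJ/mol.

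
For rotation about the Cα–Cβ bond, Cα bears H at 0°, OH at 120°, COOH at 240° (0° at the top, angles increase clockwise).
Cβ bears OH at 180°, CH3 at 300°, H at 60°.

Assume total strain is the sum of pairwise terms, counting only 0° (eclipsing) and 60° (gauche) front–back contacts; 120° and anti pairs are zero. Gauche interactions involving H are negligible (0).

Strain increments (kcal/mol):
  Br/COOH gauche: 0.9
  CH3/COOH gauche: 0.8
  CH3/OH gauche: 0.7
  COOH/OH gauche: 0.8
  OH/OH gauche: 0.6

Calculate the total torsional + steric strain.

2.2 kcal/mol

This conformer (staggered): OH(120°)/OH(180°) gauche 0.6; COOH(240°)/OH(180°) gauche 0.8; COOH(240°)/CH3(300°) gauche 0.8 → 2.2 kcal/mol.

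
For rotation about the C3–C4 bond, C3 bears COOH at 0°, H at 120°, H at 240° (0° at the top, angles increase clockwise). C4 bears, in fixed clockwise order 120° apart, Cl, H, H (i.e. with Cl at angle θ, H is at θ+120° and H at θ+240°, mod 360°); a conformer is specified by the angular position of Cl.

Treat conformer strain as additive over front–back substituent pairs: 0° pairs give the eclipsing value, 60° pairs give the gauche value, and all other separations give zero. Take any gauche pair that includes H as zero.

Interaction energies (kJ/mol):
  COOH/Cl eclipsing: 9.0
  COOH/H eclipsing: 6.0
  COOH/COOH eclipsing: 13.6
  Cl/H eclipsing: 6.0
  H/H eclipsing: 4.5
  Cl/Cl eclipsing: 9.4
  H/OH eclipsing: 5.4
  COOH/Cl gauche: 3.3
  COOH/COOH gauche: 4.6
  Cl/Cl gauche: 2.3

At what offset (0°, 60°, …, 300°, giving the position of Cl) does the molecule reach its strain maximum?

Cl at 0° (eclipsed): COOH–Cl eclipsed, H–H eclipsed, H–H eclipsed; 9.0 + 4.5 + 4.5 = 18.0 kJ/mol.
Cl at 60° (staggered): COOH–Cl gauche; 3.3 = 3.3 kJ/mol.
Cl at 120° (eclipsed): COOH–H eclipsed, H–Cl eclipsed, H–H eclipsed; 6.0 + 6.0 + 4.5 = 16.5 kJ/mol.
Cl at 180° (staggered): no non-H gauche contacts → 0.0 kJ/mol.
Cl at 240° (eclipsed): COOH–H eclipsed, H–H eclipsed, H–Cl eclipsed; 6.0 + 4.5 + 6.0 = 16.5 kJ/mol.
Cl at 300° (staggered): COOH–Cl gauche; 3.3 = 3.3 kJ/mol.
The maximum (18.0 kJ/mol) occurs with Cl at 0°.

0°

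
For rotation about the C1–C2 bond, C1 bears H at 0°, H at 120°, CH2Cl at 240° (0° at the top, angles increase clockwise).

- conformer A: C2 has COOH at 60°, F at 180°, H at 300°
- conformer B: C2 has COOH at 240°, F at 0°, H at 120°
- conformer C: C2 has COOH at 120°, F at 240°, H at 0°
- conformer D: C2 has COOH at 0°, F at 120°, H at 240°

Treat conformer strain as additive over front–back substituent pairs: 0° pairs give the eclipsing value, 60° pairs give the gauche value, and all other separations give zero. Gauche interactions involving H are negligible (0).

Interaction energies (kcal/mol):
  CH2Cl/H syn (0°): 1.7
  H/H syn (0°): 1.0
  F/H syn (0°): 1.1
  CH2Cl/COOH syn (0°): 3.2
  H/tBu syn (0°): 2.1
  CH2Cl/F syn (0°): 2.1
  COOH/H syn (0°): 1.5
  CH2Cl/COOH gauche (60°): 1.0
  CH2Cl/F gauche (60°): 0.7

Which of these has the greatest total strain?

A (staggered): CH2Cl(240°)/F(180°) gauche 0.7 → 0.7 kcal/mol.
B (eclipsed): H(0°)/F(0°) eclipsed 1.1; H(120°)/H(120°) eclipsed 1.0; CH2Cl(240°)/COOH(240°) eclipsed 3.2 → 5.3 kcal/mol.
C (eclipsed): H(0°)/H(0°) eclipsed 1.0; H(120°)/COOH(120°) eclipsed 1.5; CH2Cl(240°)/F(240°) eclipsed 2.1 → 4.6 kcal/mol.
D (eclipsed): H(0°)/COOH(0°) eclipsed 1.5; H(120°)/F(120°) eclipsed 1.1; CH2Cl(240°)/H(240°) eclipsed 1.7 → 4.3 kcal/mol.
B has the highest total (5.3 kcal/mol).

B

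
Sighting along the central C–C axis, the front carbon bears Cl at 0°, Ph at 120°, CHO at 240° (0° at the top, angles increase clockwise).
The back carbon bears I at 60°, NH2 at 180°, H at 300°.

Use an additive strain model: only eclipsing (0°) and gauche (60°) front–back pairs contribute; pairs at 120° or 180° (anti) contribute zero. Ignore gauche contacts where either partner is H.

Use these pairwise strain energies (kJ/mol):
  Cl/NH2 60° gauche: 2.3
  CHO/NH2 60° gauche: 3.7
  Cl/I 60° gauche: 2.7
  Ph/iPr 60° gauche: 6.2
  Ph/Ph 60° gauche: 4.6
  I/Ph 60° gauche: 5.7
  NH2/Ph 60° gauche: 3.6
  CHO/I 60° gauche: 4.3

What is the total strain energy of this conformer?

This conformer (staggered): Cl–I gauche, Ph–I gauche, Ph–NH2 gauche, CHO–NH2 gauche; 2.7 + 5.7 + 3.6 + 3.7 = 15.7 kJ/mol.

15.7 kJ/mol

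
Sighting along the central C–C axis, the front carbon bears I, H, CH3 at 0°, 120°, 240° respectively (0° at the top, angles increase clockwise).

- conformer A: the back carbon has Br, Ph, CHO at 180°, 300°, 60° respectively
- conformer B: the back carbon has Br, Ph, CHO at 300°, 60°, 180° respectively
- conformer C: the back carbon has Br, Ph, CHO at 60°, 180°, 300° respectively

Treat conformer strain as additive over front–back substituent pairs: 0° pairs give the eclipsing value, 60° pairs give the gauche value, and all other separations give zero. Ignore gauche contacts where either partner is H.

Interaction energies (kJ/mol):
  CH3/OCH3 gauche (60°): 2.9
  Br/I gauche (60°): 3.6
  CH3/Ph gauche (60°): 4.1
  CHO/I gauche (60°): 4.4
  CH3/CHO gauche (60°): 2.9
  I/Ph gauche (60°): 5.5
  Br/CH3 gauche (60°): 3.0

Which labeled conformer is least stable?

A

A (staggered): I–Ph gauche, I–CHO gauche, CH3–Br gauche, CH3–Ph gauche; 5.5 + 4.4 + 3.0 + 4.1 = 17.0 kJ/mol.
B (staggered): I–Br gauche, I–Ph gauche, CH3–Br gauche, CH3–CHO gauche; 3.6 + 5.5 + 3.0 + 2.9 = 15.0 kJ/mol.
C (staggered): I–Br gauche, I–CHO gauche, CH3–Ph gauche, CH3–CHO gauche; 3.6 + 4.4 + 4.1 + 2.9 = 15.0 kJ/mol.
A has the highest total (17.0 kJ/mol).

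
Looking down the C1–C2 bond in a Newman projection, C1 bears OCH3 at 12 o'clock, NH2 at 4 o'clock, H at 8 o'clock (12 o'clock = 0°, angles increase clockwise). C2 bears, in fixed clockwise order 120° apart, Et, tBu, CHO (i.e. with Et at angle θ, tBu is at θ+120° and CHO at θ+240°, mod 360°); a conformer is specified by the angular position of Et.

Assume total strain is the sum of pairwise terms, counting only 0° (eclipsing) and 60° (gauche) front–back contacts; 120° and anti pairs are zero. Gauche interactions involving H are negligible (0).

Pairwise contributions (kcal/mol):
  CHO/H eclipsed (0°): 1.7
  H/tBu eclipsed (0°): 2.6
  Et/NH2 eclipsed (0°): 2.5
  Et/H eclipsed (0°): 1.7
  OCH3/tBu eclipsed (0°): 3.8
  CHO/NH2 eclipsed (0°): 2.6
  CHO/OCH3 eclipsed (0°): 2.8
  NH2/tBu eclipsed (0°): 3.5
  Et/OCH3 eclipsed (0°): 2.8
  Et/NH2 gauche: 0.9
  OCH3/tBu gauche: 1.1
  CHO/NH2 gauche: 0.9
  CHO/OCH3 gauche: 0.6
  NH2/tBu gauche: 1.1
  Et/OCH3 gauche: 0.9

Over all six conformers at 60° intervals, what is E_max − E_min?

4.6 kcal/mol

Et at 0° (eclipsed): OCH3–Et eclipsed, NH2–tBu eclipsed, H–CHO eclipsed; 2.8 + 3.5 + 1.7 = 8.0 kcal/mol.
Et at 60° (staggered): OCH3–Et gauche, OCH3–CHO gauche, NH2–Et gauche, NH2–tBu gauche; 0.9 + 0.6 + 0.9 + 1.1 = 3.5 kcal/mol.
Et at 120° (eclipsed): OCH3–CHO eclipsed, NH2–Et eclipsed, H–tBu eclipsed; 2.8 + 2.5 + 2.6 = 7.9 kcal/mol.
Et at 180° (staggered): OCH3–tBu gauche, OCH3–CHO gauche, NH2–Et gauche, NH2–CHO gauche; 1.1 + 0.6 + 0.9 + 0.9 = 3.5 kcal/mol.
Et at 240° (eclipsed): OCH3–tBu eclipsed, NH2–CHO eclipsed, H–Et eclipsed; 3.8 + 2.6 + 1.7 = 8.1 kcal/mol.
Et at 300° (staggered): OCH3–Et gauche, OCH3–tBu gauche, NH2–tBu gauche, NH2–CHO gauche; 0.9 + 1.1 + 1.1 + 0.9 = 4.0 kcal/mol.
Max at 240° (8.1 kcal/mol), min at 60° (3.5 kcal/mol); barrier = 4.6 kcal/mol.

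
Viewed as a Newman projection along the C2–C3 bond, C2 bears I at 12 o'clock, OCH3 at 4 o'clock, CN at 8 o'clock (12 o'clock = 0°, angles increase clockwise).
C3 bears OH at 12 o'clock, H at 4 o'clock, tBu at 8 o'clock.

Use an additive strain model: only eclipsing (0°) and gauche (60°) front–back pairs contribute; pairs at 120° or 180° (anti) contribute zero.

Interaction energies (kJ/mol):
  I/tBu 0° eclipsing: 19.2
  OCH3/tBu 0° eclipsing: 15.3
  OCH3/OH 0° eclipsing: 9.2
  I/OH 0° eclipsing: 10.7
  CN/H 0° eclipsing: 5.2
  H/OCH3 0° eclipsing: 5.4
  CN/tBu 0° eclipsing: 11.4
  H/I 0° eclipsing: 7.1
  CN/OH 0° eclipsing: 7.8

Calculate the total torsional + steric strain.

This conformer (eclipsed): I–OH eclipsed, OCH3–H eclipsed, CN–tBu eclipsed; 10.7 + 5.4 + 11.4 = 27.5 kJ/mol.

27.5 kJ/mol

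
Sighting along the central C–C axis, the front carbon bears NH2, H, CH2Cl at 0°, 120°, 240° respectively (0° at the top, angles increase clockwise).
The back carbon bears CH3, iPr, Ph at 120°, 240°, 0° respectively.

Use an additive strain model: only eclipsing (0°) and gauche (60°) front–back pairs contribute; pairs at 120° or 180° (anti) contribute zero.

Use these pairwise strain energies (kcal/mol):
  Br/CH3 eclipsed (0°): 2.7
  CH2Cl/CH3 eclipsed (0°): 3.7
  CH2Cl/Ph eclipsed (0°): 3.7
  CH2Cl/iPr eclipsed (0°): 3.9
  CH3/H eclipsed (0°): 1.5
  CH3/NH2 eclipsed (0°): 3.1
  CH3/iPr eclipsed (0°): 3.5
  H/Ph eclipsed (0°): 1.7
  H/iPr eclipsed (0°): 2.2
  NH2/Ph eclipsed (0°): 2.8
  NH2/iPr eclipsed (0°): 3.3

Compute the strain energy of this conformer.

8.2 kcal/mol

This conformer is eclipsed. NH2 at 0° is eclipsed with Ph at 0° (2.8); H at 120° is eclipsed with CH3 at 120° (1.5); CH2Cl at 240° is eclipsed with iPr at 240° (3.9). Total 8.2 kcal/mol.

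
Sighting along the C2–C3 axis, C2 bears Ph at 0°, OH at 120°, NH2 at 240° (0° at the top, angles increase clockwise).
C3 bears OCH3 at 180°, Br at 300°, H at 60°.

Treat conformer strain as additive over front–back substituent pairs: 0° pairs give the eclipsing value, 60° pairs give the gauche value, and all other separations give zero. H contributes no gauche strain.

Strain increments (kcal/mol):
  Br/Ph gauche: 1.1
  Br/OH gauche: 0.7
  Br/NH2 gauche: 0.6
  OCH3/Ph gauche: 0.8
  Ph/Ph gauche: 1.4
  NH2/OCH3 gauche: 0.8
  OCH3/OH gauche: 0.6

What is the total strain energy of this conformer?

3.1 kcal/mol

This conformer (staggered): Ph–Br gauche, OH–OCH3 gauche, NH2–OCH3 gauche, NH2–Br gauche; 1.1 + 0.6 + 0.8 + 0.6 = 3.1 kcal/mol.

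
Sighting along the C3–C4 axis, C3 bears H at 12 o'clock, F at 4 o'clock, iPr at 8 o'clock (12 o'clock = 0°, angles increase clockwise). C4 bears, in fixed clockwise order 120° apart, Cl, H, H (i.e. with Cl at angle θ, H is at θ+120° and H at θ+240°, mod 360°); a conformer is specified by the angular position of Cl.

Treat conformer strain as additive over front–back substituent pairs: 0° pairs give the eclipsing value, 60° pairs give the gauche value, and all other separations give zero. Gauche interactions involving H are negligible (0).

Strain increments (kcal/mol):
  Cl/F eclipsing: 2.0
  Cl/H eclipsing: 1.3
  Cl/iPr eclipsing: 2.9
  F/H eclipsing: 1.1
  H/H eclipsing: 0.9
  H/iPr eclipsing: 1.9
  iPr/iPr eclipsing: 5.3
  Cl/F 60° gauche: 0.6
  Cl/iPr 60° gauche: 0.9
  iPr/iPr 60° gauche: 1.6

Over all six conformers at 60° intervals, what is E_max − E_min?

4.3 kcal/mol

Cl at 0° (eclipsed): H(0°)/Cl(0°) eclipsed 1.3; F(120°)/H(120°) eclipsed 1.1; iPr(240°)/H(240°) eclipsed 1.9 → 4.3 kcal/mol.
Cl at 60° (staggered): F(120°)/Cl(60°) gauche 0.6 → 0.6 kcal/mol.
Cl at 120° (eclipsed): H(0°)/H(0°) eclipsed 0.9; F(120°)/Cl(120°) eclipsed 2.0; iPr(240°)/H(240°) eclipsed 1.9 → 4.8 kcal/mol.
Cl at 180° (staggered): F(120°)/Cl(180°) gauche 0.6; iPr(240°)/Cl(180°) gauche 0.9 → 1.5 kcal/mol.
Cl at 240° (eclipsed): H(0°)/H(0°) eclipsed 0.9; F(120°)/H(120°) eclipsed 1.1; iPr(240°)/Cl(240°) eclipsed 2.9 → 4.9 kcal/mol.
Cl at 300° (staggered): iPr(240°)/Cl(300°) gauche 0.9 → 0.9 kcal/mol.
Max at 240° (4.9 kcal/mol), min at 60° (0.6 kcal/mol); barrier = 4.3 kcal/mol.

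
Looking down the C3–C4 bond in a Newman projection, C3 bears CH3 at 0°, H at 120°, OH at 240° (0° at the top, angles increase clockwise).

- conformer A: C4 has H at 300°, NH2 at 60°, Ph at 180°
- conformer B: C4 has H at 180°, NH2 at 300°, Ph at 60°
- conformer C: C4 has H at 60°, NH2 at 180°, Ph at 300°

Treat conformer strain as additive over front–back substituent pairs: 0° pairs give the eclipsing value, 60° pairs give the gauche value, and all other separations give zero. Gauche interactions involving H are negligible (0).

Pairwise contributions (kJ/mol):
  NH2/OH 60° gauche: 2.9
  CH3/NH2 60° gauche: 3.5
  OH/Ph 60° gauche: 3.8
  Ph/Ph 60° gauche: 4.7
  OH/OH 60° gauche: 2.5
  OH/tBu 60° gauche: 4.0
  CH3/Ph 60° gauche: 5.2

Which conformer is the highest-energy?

A (staggered): CH3–NH2 gauche, OH–Ph gauche; 3.5 + 3.8 = 7.3 kJ/mol.
B (staggered): CH3–NH2 gauche, CH3–Ph gauche, OH–NH2 gauche; 3.5 + 5.2 + 2.9 = 11.6 kJ/mol.
C (staggered): CH3–Ph gauche, OH–NH2 gauche, OH–Ph gauche; 5.2 + 2.9 + 3.8 = 11.9 kJ/mol.
C has the highest total (11.9 kJ/mol).

C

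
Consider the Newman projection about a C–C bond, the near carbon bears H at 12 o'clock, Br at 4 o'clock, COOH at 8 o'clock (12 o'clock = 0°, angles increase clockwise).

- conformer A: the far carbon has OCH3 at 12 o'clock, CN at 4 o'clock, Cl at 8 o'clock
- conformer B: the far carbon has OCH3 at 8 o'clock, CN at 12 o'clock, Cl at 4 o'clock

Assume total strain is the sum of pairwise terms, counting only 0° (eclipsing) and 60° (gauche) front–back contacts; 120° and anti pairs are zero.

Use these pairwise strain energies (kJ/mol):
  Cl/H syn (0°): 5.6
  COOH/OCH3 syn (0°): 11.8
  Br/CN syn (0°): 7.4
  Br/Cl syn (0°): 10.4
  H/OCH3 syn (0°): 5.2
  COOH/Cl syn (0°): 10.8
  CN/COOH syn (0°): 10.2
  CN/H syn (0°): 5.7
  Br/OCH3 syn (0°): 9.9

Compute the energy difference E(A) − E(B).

A is eclipsed. H at 0° is eclipsed with OCH3 at 0° (5.2); Br at 120° is eclipsed with CN at 120° (7.4); COOH at 240° is eclipsed with Cl at 240° (10.8). Total 23.4 kJ/mol.
B is eclipsed. H at 0° is eclipsed with CN at 0° (5.7); Br at 120° is eclipsed with Cl at 120° (10.4); COOH at 240° is eclipsed with OCH3 at 240° (11.8). Total 27.9 kJ/mol.
E(A) − E(B) = 23.4 − 27.9 = -4.5 kJ/mol.

-4.5 kJ/mol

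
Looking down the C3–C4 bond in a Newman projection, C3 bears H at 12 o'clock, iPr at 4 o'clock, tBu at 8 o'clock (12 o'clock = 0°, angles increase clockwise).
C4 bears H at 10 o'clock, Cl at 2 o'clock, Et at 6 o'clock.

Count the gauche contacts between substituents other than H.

3

Non-H gauche pairs: iPr(120°)/Cl(60°); iPr(120°)/Et(180°); tBu(240°)/Et(180°) — 3 interactions.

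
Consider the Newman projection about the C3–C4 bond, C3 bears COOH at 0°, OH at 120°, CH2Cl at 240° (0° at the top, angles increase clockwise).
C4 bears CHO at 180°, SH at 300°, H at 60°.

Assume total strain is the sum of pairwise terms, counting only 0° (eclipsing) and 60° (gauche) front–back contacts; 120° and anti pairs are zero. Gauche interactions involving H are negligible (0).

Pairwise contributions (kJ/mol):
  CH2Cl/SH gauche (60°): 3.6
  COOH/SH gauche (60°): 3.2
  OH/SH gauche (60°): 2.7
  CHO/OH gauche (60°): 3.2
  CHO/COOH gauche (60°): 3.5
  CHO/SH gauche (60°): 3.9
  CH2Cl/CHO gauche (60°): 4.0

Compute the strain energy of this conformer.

14.0 kJ/mol

This conformer is staggered. COOH at 0° is gauche with SH at 300° (3.2); OH at 120° is gauche with CHO at 180° (3.2); CH2Cl at 240° is gauche with CHO at 180° (4.0); CH2Cl at 240° is gauche with SH at 300° (3.6). Total 14.0 kJ/mol.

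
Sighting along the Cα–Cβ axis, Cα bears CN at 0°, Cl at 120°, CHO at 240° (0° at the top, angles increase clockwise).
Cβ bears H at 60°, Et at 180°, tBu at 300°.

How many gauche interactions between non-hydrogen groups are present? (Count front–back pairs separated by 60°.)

4

Non-H gauche pairs: CN(0°)/tBu(300°); Cl(120°)/Et(180°); CHO(240°)/Et(180°); CHO(240°)/tBu(300°) — 4 interactions.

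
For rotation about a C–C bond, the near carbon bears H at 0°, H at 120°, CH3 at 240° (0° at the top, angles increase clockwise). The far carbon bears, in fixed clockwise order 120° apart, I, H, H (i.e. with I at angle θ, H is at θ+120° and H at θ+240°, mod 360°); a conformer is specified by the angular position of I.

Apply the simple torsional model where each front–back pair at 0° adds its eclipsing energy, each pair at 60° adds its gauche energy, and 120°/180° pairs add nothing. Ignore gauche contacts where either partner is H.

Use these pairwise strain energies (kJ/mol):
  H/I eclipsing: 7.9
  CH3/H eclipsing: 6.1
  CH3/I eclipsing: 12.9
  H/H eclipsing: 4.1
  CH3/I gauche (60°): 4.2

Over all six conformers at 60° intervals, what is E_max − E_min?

21.1 kJ/mol

I at 0° (eclipsed): H(0°)/I(0°) eclipsed 7.9; H(120°)/H(120°) eclipsed 4.1; CH3(240°)/H(240°) eclipsed 6.1 → 18.1 kJ/mol.
I at 60° (staggered): no non-H gauche contacts → 0.0 kJ/mol.
I at 120° (eclipsed): H(0°)/H(0°) eclipsed 4.1; H(120°)/I(120°) eclipsed 7.9; CH3(240°)/H(240°) eclipsed 6.1 → 18.1 kJ/mol.
I at 180° (staggered): CH3(240°)/I(180°) gauche 4.2 → 4.2 kJ/mol.
I at 240° (eclipsed): H(0°)/H(0°) eclipsed 4.1; H(120°)/H(120°) eclipsed 4.1; CH3(240°)/I(240°) eclipsed 12.9 → 21.1 kJ/mol.
I at 300° (staggered): CH3(240°)/I(300°) gauche 4.2 → 4.2 kJ/mol.
Max at 240° (21.1 kJ/mol), min at 60° (0.0 kJ/mol); barrier = 21.1 kJ/mol.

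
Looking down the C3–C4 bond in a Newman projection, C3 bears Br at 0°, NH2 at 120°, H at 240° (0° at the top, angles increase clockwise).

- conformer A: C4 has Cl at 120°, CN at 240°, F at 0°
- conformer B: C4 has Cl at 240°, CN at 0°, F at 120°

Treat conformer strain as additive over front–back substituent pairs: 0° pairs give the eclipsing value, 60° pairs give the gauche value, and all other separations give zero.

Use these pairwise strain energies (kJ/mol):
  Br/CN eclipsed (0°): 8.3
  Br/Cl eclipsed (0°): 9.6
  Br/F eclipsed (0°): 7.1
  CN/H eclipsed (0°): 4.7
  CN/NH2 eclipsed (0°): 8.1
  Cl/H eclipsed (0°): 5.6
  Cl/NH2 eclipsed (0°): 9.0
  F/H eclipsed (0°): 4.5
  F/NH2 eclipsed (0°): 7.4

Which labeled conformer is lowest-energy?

A

A (eclipsed): Br(0°)/F(0°) eclipsed 7.1; NH2(120°)/Cl(120°) eclipsed 9.0; H(240°)/CN(240°) eclipsed 4.7 → 20.8 kJ/mol.
B (eclipsed): Br(0°)/CN(0°) eclipsed 8.3; NH2(120°)/F(120°) eclipsed 7.4; H(240°)/Cl(240°) eclipsed 5.6 → 21.3 kJ/mol.
A has the lowest total (20.8 kJ/mol).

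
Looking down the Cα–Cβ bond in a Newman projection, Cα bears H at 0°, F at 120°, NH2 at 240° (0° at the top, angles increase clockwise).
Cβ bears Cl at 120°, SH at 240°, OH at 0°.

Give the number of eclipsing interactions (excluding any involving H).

Non-H eclipsing pairs: F(120°)/Cl(120°); NH2(240°)/SH(240°) — 2 interactions.

2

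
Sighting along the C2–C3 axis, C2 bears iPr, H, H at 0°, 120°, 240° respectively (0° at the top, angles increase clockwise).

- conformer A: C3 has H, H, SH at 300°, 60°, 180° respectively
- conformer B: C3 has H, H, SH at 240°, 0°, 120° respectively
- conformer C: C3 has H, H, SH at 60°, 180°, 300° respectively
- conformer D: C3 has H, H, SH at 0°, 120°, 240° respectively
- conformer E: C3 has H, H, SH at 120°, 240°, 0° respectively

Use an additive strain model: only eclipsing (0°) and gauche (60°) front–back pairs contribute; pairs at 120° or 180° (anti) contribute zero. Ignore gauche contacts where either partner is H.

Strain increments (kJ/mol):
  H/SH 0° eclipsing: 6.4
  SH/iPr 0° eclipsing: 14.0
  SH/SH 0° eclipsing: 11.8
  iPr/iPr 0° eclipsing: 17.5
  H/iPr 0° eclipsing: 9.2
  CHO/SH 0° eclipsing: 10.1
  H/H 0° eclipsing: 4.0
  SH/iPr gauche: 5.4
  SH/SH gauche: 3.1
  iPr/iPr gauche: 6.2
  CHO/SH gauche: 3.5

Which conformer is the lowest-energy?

A

A (staggered): no non-H gauche contacts → 0.0 kJ/mol.
B (eclipsed): iPr–H eclipsed, H–SH eclipsed, H–H eclipsed; 9.2 + 6.4 + 4.0 = 19.6 kJ/mol.
C (staggered): iPr–SH gauche; 5.4 = 5.4 kJ/mol.
D (eclipsed): iPr–H eclipsed, H–H eclipsed, H–SH eclipsed; 9.2 + 4.0 + 6.4 = 19.6 kJ/mol.
E (eclipsed): iPr–SH eclipsed, H–H eclipsed, H–H eclipsed; 14.0 + 4.0 + 4.0 = 22.0 kJ/mol.
A has the lowest total (0.0 kJ/mol).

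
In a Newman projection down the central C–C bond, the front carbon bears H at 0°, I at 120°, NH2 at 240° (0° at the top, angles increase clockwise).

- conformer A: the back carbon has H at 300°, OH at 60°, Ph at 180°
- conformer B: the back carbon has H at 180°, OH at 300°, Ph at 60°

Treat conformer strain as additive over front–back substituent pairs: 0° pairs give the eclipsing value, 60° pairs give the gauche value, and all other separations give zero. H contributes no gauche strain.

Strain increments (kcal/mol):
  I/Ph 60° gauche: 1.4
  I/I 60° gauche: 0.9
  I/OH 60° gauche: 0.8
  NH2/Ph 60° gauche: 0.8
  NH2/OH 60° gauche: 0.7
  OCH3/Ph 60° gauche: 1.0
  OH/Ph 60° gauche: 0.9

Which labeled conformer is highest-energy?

A

A (staggered): I–OH gauche, I–Ph gauche, NH2–Ph gauche; 0.8 + 1.4 + 0.8 = 3.0 kcal/mol.
B (staggered): I–Ph gauche, NH2–OH gauche; 1.4 + 0.7 = 2.1 kcal/mol.
A has the highest total (3.0 kcal/mol).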